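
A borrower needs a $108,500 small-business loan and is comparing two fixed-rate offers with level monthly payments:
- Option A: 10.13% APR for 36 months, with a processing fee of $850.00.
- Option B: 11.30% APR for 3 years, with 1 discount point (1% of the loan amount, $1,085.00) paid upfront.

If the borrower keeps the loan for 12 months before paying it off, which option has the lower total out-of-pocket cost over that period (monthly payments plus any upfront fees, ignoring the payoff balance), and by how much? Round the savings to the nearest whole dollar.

Option A: at 10.13% the monthly rate is 0.0084417, so the payment is 108,500 × 0.0084417 / (1 − 1.0084417^−36) = $3,507.62.
Option B: at 11.30% the monthly rate is 0.0094167, so the payment is 108,500 × 0.0094167 / (1 − 1.0094167^−36) = $3,567.59.
Over 12 months: Option A costs 12 × $3,507.62 + $850.00 = $42,941.44; Option B costs 12 × $3,567.59 + $1,085.00 = $43,896.08.
Option A is cheaper by $43,896.08 − $42,941.44 = $954.64.

Option A by $955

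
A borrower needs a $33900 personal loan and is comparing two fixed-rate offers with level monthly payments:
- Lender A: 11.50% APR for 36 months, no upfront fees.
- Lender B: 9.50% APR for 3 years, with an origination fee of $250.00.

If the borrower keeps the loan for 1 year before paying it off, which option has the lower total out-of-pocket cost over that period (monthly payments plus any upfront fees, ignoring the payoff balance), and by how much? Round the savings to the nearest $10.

Lender A: at 11.50% the monthly rate is 0.0095833, so the payment is 33,900 × 0.0095833 / (1 − 1.0095833^−36) = $1,117.89.
Lender B: at 9.50% the monthly rate is 0.0079167, so the payment is 33,900 × 0.0079167 / (1 − 1.0079167^−36) = $1,085.92.
Over 12 months: Lender A costs 12 × $1,117.89 = $13,414.68; Lender B costs 12 × $1,085.92 + $250.00 = $13,281.04.
Lender B is cheaper by $13,414.68 − $13,281.04 = $133.64.

Lender B by $130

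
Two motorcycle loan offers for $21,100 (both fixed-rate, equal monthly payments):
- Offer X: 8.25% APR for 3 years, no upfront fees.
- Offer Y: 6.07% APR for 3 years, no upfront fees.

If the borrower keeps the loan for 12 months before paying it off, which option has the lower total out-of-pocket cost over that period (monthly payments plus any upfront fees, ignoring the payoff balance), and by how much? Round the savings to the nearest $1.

Offer X: monthly rate = 8.25%/12 = 0.0068750; payment = 21,100 × 0.0068750 / (1 − (1+0.0068750)^−36) = $663.63.
Offer Y: monthly rate = 6.07%/12 = 0.0050583; payment = 21,100 × 0.0050583 / (1 − (1+0.0050583)^−36) = $642.57.
Over 12 months: Offer X costs 12 × $663.63 = $7,963.56; Offer Y costs 12 × $642.57 = $7,710.84.
Offer Y is cheaper by $7,963.56 − $7,710.84 = $252.72.

Offer Y by $253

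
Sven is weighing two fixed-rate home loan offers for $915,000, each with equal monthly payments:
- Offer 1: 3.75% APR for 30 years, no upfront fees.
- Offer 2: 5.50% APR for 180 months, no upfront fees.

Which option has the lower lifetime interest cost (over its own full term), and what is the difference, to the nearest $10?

Offer 1: at 3.75% the monthly rate is 0.0031250, so the payment is 915,000 × 0.0031250 / (1 − 1.0031250^−360) = $4,237.51.
Total interest on Offer 1 = 360 × $4,237.51 − $915,000 = $610,503.60.
Offer 2: at 5.50% the monthly rate is 0.0045833, so the payment is 915,000 × 0.0045833 / (1 − 1.0045833^−180) = $7,476.31.
Total interest on Offer 2 = 180 × $7,476.31 − $915,000 = $430,735.80.
Offer 2 is lower by $179,767.80.

Offer 2 by $179,770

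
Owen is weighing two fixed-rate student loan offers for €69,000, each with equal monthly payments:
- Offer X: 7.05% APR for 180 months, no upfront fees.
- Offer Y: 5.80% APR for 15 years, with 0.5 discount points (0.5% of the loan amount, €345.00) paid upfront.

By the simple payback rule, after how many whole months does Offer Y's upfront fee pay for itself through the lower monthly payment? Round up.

Offer X: monthly rate = 7.05%/12 = 0.0058750; payment = 69,000 × 0.0058750 / (1 − (1+0.0058750)^−180) = €622.12.
Offer Y: monthly rate = 5.8%/12 = 0.0048333; payment = 69,000 × 0.0048333 / (1 − (1+0.0048333)^−180) = €574.83.
Monthly savings = €622.12 − €574.83 = €47.29.
Break-even = €345.00 / €47.29 = 7.30 → 8 months.

8 months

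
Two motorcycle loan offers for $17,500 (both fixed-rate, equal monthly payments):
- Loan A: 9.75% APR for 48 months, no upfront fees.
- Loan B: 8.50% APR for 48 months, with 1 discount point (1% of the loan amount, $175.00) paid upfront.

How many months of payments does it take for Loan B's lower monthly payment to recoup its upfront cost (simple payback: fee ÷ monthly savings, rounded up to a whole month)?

17 months

Loan A: monthly rate = 9.75%/12 = 0.0081250; payment = 17,500 × 0.0081250 / (1 − (1+0.0081250)^−48) = $441.75.
Loan B: at 8.50% the monthly rate is 0.0070833, so the payment is 17,500 × 0.0070833 / (1 − 1.0070833^−48) = $431.35.
Monthly savings = $441.75 − $431.35 = $10.40.
Break-even = $175.00 / $10.40 = 16.83 → 17 months.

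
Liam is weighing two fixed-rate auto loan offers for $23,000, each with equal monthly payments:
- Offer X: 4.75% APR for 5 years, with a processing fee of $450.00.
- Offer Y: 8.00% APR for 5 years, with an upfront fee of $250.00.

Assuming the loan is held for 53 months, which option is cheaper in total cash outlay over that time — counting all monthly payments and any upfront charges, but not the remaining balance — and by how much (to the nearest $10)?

Offer X by $1,650

Offer X: at 4.75% the monthly rate is 0.0039583, so the payment is 23,000 × 0.0039583 / (1 − 1.0039583^−60) = $431.41.
Offer Y: monthly rate = 8%/12 = 0.0066667; payment = 23,000 × 0.0066667 / (1 − (1+0.0066667)^−60) = $466.36.
Over 53 months: Offer X costs 53 × $431.41 + $450.00 = $23,314.73; Offer Y costs 53 × $466.36 + $250.00 = $24,967.08.
Offer X is cheaper by $24,967.08 − $23,314.73 = $1,652.35.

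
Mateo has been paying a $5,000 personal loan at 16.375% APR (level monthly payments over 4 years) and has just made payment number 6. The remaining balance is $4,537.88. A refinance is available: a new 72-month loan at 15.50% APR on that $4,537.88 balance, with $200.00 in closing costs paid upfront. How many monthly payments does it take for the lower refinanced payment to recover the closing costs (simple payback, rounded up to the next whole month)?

Current payment = 5,000 × 16.375%/12 / (1 − (1+0.0136458)^−48) = $142.66.
Refinanced payment = 4,537.88 × 0.0129167 / (1 − (1+0.0129167)^−72) = $97.19.
Monthly savings = $142.66 − $97.19 = $45.47.
Break-even = $200.00 / $45.47 = 4.40 → 5 months.

5 months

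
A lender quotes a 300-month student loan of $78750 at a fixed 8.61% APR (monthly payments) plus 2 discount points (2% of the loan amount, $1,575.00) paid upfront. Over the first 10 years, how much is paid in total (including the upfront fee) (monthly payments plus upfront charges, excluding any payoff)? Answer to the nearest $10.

At 8.61% the monthly rate is 0.0071750, so the payment is 78,750 × 0.0071750 / (1 − 1.0071750^−300) = $639.96.
Total outlay = 120 × $639.96 + $1,575.00 = $78,370.20.

$78,370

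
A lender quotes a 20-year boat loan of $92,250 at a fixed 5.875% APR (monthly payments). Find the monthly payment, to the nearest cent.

$654.27

Monthly rate = 5.875%/12 = 0.0048958; payment = 92,250 × 0.0048958 / (1 − (1+0.0048958)^−240) = $654.27.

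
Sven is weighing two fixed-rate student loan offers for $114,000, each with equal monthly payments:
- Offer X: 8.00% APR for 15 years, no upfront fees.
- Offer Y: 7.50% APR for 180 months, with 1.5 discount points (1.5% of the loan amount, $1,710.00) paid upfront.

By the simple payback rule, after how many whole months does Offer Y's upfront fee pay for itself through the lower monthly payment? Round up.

53 months

Offer X: monthly rate = 8%/12 = 0.0066667; payment = 114,000 × 0.0066667 / (1 − (1+0.0066667)^−180) = $1,089.44.
Offer Y: monthly rate = 7.5%/12 = 0.0062500; payment = 114,000 × 0.0062500 / (1 − (1+0.0062500)^−180) = $1,056.79.
Monthly savings = $1,089.44 − $1,056.79 = $32.65.
Break-even = $1,710.00 / $32.65 = 52.37 → 53 months.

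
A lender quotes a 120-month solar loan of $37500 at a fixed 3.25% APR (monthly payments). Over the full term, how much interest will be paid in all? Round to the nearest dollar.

$6,474

Monthly rate = 3.25%/12 = 0.0027083; payment = 37,500 × 0.0027083 / (1 − (1+0.0027083)^−120) = $366.45.
Total paid = 120 × $366.45 = $43,974.00; interest = $43,974.00 − $37,500 = $6,474.00.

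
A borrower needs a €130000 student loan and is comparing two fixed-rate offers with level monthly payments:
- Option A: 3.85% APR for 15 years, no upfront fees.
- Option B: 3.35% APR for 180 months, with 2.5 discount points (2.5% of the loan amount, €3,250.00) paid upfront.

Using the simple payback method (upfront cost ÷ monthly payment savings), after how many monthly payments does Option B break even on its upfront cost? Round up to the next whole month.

102 months

Option A: at 3.85% the monthly rate is 0.0032083, so the payment is 130,000 × 0.0032083 / (1 − 1.0032083^−180) = €951.85.
Option B: monthly rate = 3.35%/12 = 0.0027917; payment = 130,000 × 0.0027917 / (1 − (1+0.0027917)^−180) = €919.80.
Monthly savings = €951.85 − €919.80 = €32.05.
Break-even = €3,250.00 / €32.05 = 101.40 → 102 months.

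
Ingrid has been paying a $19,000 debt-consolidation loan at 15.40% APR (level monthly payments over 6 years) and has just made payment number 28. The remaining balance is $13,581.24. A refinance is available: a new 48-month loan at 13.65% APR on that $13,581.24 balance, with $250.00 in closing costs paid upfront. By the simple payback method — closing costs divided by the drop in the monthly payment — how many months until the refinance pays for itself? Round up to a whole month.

7 months

Current payment = 19,000 × 15.4%/12 / (1 − (1+0.0128333)^−72) = $405.89.
Refinanced payment = 13,581.24 × 0.0113750 / (1 − (1+0.0113750)^−48) = $368.75.
Monthly savings = $405.89 − $368.75 = $37.14.
Break-even = $250.00 / $37.14 = 6.73 → 7 months.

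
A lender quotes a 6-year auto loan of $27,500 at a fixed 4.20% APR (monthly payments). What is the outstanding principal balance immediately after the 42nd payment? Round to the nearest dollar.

$12,304

With monthly rate i = 4.2%/12 = 0.0035000, the balance after k of n payments is P · [(1+i)^n − (1+i)^k] / [(1+i)^n − 1].
(1+0.0035000)^72 = 1.28603009 and (1+0.0035000)^42 = 1.15805671, so the balance is 27,500 × (1.28603009 − 1.15805671) / (1.28603009 − 1) = $12,303.84.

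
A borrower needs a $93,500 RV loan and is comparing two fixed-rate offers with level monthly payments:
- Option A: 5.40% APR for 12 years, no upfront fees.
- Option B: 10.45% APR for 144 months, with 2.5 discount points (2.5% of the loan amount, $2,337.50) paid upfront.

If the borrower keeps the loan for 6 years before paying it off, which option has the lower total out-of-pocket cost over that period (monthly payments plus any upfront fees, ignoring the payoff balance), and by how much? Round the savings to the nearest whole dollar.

Option A by $20,927

Option A: monthly rate = 5.4%/12 = 0.0045000; payment = 93,500 × 0.0045000 / (1 − (1+0.0045000)^−144) = $883.65.
Option B: monthly rate = 10.45%/12 = 0.0087083; payment = 93,500 × 0.0087083 / (1 − (1+0.0087083)^−144) = $1,141.84.
Over 72 months: Option A costs 72 × $883.65 = $63,622.80; Option B costs 72 × $1,141.84 + $2,337.50 = $84,549.98.
Option A is cheaper by $84,549.98 − $63,622.80 = $20,927.18.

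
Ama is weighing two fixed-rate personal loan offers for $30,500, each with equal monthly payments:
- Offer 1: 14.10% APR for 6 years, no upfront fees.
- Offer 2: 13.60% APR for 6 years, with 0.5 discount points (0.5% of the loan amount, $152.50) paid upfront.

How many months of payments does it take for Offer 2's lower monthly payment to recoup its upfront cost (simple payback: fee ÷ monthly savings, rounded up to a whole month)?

Offer 1: monthly rate = 14.1%/12 = 0.0117500; payment = 30,500 × 0.0117500 / (1 − (1+0.0117500)^−72) = $630.11.
Offer 2: at 13.60% the monthly rate is 0.0113333, so the payment is 30,500 × 0.0113333 / (1 − 1.0113333^−72) = $621.96.
Monthly savings = $630.11 − $621.96 = $8.15.
Break-even = $152.50 / $8.15 = 18.71 → 19 months.

19 months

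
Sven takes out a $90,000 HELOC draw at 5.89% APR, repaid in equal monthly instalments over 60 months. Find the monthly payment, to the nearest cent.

$1,735.35

Monthly rate = 5.89%/12 = 0.0049083; payment = 90,000 × 0.0049083 / (1 − (1+0.0049083)^−60) = $1,735.35.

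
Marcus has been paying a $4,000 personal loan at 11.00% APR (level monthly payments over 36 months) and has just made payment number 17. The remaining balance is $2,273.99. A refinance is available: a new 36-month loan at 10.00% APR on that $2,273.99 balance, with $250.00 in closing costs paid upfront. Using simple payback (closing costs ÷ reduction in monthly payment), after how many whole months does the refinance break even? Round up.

Current payment = 4,000 × 11%/12 / (1 − (1+0.0091667)^−36) = $130.95.
Refinanced payment = 2,273.99 × 0.0083333 / (1 − (1+0.0083333)^−36) = $73.38.
Monthly savings = $130.95 − $73.38 = $57.57.
Break-even = $250.00 / $57.57 = 4.34 → 5 months.

5 months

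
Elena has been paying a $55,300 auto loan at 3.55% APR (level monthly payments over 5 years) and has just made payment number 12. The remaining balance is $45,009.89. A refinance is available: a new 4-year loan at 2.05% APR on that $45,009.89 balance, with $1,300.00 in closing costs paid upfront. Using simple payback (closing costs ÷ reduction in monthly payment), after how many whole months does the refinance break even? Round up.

44 months

Current payment = 55,300 × 3.55%/12 / (1 − (1+0.0029583)^−60) = $1,007.24.
Refinanced payment = 45,009.89 × 0.0017083 / (1 − (1+0.0017083)^−48) = $977.48.
Monthly savings = $1,007.24 − $977.48 = $29.76.
Break-even = $1,300.00 / $29.76 = 43.68 → 44 months.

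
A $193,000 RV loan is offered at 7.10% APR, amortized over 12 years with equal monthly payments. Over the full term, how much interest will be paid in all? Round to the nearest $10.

Monthly rate = 7.1%/12 = 0.0059167; payment = 193,000 × 0.0059167 / (1 − (1+0.0059167)^−144) = $1,995.08.
Total paid = 144 × $1,995.08 = $287,291.52; interest = $287,291.52 − $193,000 = $94,291.52.

$94,290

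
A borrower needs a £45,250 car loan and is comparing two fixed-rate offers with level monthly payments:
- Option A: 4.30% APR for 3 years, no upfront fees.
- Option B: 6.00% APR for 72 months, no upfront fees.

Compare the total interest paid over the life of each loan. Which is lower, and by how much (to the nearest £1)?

Option A by £5,682

Option A: monthly rate = 4.3%/12 = 0.0035833; payment = 45,250 × 0.0035833 / (1 − (1+0.0035833)^−36) = £1,342.01.
Total interest on Option A = 36 × £1,342.01 − £45,250 = £3,062.36.
Option B: at 6.00% the monthly rate is 0.0050000, so the payment is 45,250 × 0.0050000 / (1 − 1.0050000^−72) = £749.92.
Total interest on Option B = 72 × £749.92 − £45,250 = £8,744.24.
Option A is lower by £5,681.88.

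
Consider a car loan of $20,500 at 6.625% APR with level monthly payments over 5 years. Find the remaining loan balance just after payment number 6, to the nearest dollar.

With monthly rate i = 6.625%/12 = 0.0055208, the balance after k of n payments is P · [(1+i)^n − (1+i)^k] / [(1+i)^n − 1].
(1+0.0055208)^60 = 1.39143970 and (1+0.0055208)^6 = 1.03358557, so the balance is 20,500 × (1.39143970 − 1.03358557) / (1.39143970 − 1) = $18,741.10.

$18,741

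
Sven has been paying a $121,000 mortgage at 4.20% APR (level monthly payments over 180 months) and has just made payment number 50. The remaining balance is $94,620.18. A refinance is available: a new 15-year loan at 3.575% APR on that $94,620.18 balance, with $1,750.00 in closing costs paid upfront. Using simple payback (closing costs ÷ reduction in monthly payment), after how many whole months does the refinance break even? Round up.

Current payment = 121,000 × 4.2%/12 / (1 − (1+0.0035000)^−180) = $907.20.
Refinanced payment = 94,620.18 × 0.0029792 / (1 − (1+0.0029792)^−180) = $679.91.
Monthly savings = $907.20 − $679.91 = $227.29.
Break-even = $1,750.00 / $227.29 = 7.70 → 8 months.

8 months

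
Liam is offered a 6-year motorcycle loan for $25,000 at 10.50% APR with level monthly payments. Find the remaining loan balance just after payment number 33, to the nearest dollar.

With monthly rate i = 10.5%/12 = 0.0087500, the balance after k of n payments is P · [(1+i)^n − (1+i)^k] / [(1+i)^n − 1].
(1+0.0087500)^72 = 1.87247245 and (1+0.0087500)^33 = 1.33308265, so the balance is 25,000 × (1.87247245 − 1.33308265) / (1.87247245 − 1) = $15,455.78.

$15,456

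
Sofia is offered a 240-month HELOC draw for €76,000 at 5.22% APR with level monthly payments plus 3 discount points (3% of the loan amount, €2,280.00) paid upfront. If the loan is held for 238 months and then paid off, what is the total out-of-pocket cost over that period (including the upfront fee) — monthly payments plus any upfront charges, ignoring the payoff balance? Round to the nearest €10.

At 5.22% the monthly rate is 0.0043500, so the payment is 76,000 × 0.0043500 / (1 − 1.0043500^−240) = €510.85.
Total outlay = 238 × €510.85 + €2,280.00 = €123,862.30.

€123,860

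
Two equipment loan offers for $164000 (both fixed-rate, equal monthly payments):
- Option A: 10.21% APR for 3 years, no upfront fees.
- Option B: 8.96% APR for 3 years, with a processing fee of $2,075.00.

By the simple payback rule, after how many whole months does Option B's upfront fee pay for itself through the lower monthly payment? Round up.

Option A: at 10.21% the monthly rate is 0.0085083, so the payment is 164,000 × 0.0085083 / (1 − 1.0085083^−36) = $5,308.00.
Option B: at 8.96% the monthly rate is 0.0074667, so the payment is 164,000 × 0.0074667 / (1 − 1.0074667^−36) = $5,212.10.
Monthly savings = $5,308.00 − $5,212.10 = $95.90.
Break-even = $2,075.00 / $95.90 = 21.64 → 22 months.

22 months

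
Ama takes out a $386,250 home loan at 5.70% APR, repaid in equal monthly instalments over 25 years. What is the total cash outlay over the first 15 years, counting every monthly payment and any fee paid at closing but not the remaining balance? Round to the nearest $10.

$435,290

Monthly rate = 5.7%/12 = 0.0047500; payment = 386,250 × 0.0047500 / (1 − (1+0.0047500)^−300) = $2,418.27.
Total outlay = 180 × $2,418.27 = $435,288.60.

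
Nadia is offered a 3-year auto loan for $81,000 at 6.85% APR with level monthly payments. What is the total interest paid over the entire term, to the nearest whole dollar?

$8,838

At 6.85% the monthly rate is 0.0057083, so the payment is 81,000 × 0.0057083 / (1 − 1.0057083^−36) = $2,495.49.
Total paid = 36 × $2,495.49 = $89,837.64; interest = $89,837.64 − $81,000 = $8,837.64.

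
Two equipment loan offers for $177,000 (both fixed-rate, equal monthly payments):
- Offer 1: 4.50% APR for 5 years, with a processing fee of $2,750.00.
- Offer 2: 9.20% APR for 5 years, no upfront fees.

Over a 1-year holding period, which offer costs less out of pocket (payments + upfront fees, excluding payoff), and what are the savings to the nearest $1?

Offer 1: monthly rate = 4.5%/12 = 0.0037500; payment = 177,000 × 0.0037500 / (1 − (1+0.0037500)^−60) = $3,299.81.
Offer 2: monthly rate = 9.2%/12 = 0.0076667; payment = 177,000 × 0.0076667 / (1 − (1+0.0076667)^−60) = $3,691.43.
Over 12 months: Offer 1 costs 12 × $3,299.81 + $2,750.00 = $42,347.72; Offer 2 costs 12 × $3,691.43 = $44,297.16.
Offer 1 is cheaper by $44,297.16 − $42,347.72 = $1,949.44.

Offer 1 by $1,949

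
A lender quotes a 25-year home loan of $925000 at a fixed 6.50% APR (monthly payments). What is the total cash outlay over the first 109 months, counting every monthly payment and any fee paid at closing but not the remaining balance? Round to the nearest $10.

Monthly rate = 6.5%/12 = 0.0054167; payment = 925,000 × 0.0054167 / (1 − (1+0.0054167)^−300) = $6,245.67.
Total outlay = 109 × $6,245.67 = $680,778.03.

$680,780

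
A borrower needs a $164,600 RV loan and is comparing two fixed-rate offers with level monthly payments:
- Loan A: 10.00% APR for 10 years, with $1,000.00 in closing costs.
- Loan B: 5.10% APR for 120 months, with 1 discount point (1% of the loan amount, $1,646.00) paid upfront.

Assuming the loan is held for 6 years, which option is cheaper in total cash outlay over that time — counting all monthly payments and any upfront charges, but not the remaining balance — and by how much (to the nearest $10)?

Loan A: at 10.00% the monthly rate is 0.0083333, so the payment is 164,600 × 0.0083333 / (1 − 1.0083333^−120) = $2,175.20.
Loan B: monthly rate = 5.1%/12 = 0.0042500; payment = 164,600 × 0.0042500 / (1 − (1+0.0042500)^−120) = $1,753.89.
Over 72 months: Loan A costs 72 × $2,175.20 + $1,000.00 = $157,614.40; Loan B costs 72 × $1,753.89 + $1,646.00 = $127,926.08.
Loan B is cheaper by $157,614.40 − $127,926.08 = $29,688.32.

Loan B by $29,690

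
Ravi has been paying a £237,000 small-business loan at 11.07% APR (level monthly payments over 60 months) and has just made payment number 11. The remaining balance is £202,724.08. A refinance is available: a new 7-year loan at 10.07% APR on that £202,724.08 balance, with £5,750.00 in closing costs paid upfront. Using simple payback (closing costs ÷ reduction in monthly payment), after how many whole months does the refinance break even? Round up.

Current payment = 237,000 × 11.07%/12 / (1 − (1+0.0092250)^−60) = £5,161.23.
Refinanced payment = 202,724.08 × 0.0083917 / (1 − (1+0.0083917)^−84) = £3,372.80.
Monthly savings = £5,161.23 − £3,372.80 = £1,788.43.
Break-even = £5,750.00 / £1,788.43 = 3.22 → 4 months.

4 months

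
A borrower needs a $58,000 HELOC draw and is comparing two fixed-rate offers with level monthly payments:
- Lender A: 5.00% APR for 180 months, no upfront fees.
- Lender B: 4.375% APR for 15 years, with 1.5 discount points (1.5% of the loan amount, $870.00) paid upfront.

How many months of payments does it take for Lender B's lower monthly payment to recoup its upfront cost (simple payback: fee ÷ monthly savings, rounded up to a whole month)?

Lender A: at 5.00% the monthly rate is 0.0041667, so the payment is 58,000 × 0.0041667 / (1 − 1.0041667^−180) = $458.66.
Lender B: at 4.375% the monthly rate is 0.0036458, so the payment is 58,000 × 0.0036458 / (1 − 1.0036458^−180) = $440.00.
Monthly savings = $458.66 − $440.00 = $18.66.
Break-even = $870.00 / $18.66 = 46.62 → 47 months.

47 months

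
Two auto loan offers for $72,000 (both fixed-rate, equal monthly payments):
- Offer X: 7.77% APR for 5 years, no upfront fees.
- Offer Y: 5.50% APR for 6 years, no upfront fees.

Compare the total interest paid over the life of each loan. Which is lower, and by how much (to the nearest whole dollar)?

Offer X: at 7.77% the monthly rate is 0.0064750, so the payment is 72,000 × 0.0064750 / (1 − 1.0064750^−60) = $1,451.99.
Total interest on Offer X = 60 × $1,451.99 − $72,000 = $15,119.40.
Offer Y: at 5.50% the monthly rate is 0.0045833, so the payment is 72,000 × 0.0045833 / (1 − 1.0045833^−72) = $1,176.33.
Total interest on Offer Y = 72 × $1,176.33 − $72,000 = $12,695.76.
Offer Y is lower by $2,423.64.

Offer Y by $2,424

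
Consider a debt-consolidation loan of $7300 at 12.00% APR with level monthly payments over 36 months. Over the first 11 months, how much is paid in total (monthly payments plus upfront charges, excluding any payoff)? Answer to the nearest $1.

$2,667

Monthly rate = 12%/12 = 0.0100000; payment = 7,300 × 0.0100000 / (1 − (1+0.0100000)^−36) = $242.46.
Total outlay = 11 × $242.46 = $2,667.06.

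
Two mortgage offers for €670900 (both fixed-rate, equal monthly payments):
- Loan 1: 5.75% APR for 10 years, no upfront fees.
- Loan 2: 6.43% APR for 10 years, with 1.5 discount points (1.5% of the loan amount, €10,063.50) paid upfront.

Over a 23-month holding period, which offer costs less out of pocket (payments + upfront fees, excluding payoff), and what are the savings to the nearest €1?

Loan 1: monthly rate = 5.75%/12 = 0.0047917; payment = 670,900 × 0.0047917 / (1 − (1+0.0047917)^−120) = €7,364.42.
Loan 2: monthly rate = 6.43%/12 = 0.0053583; payment = 670,900 × 0.0053583 / (1 − (1+0.0053583)^−120) = €7,594.06.
Over 23 months: Loan 1 costs 23 × €7,364.42 = €169,381.66; Loan 2 costs 23 × €7,594.06 + €10,063.50 = €184,726.88.
Loan 1 is cheaper by €184,726.88 − €169,381.66 = €15,345.22.

Loan 1 by €15,345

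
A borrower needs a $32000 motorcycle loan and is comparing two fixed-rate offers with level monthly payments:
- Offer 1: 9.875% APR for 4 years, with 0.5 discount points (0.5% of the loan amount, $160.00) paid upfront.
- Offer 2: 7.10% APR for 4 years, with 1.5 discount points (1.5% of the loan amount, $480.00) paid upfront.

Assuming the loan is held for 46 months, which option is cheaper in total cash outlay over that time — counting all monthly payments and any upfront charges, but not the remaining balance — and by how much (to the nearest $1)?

Offer 1: at 9.875% the monthly rate is 0.0082292, so the payment is 32,000 × 0.0082292 / (1 − 1.0082292^−48) = $809.68.
Offer 2: monthly rate = 7.1%/12 = 0.0059167; payment = 32,000 × 0.0059167 / (1 − (1+0.0059167)^−48) = $767.77.
Over 46 months: Offer 1 costs 46 × $809.68 + $160.00 = $37,405.28; Offer 2 costs 46 × $767.77 + $480.00 = $35,797.42.
Offer 2 is cheaper by $37,405.28 − $35,797.42 = $1,607.86.

Offer 2 by $1,608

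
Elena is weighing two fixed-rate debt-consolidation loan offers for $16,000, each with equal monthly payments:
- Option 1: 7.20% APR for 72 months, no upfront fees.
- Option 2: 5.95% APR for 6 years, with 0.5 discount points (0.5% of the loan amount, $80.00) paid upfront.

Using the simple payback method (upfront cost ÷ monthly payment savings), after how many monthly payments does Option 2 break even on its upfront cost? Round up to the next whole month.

9 months

Option 1: at 7.20% the monthly rate is 0.0060000, so the payment is 16,000 × 0.0060000 / (1 − 1.0060000^−72) = $274.32.
Option 2: monthly rate = 5.95%/12 = 0.0049583; payment = 16,000 × 0.0049583 / (1 − (1+0.0049583)^−72) = $264.79.
Monthly savings = $274.32 − $264.79 = $9.53.
Break-even = $80.00 / $9.53 = 8.39 → 9 months.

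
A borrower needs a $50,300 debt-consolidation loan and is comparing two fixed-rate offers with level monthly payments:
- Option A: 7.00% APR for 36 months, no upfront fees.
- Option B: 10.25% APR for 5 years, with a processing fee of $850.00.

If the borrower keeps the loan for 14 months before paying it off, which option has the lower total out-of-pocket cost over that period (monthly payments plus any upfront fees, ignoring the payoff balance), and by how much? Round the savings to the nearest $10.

Option A: at 7.00% the monthly rate is 0.0058333, so the payment is 50,300 × 0.0058333 / (1 − 1.0058333^−36) = $1,553.12.
Option B: at 10.25% the monthly rate is 0.0085417, so the payment is 50,300 × 0.0085417 / (1 − 1.0085417^−60) = $1,074.92.
Over 14 months: Option A costs 14 × $1,553.12 = $21,743.68; Option B costs 14 × $1,074.92 + $850.00 = $15,898.88.
Option B is cheaper by $21,743.68 − $15,898.88 = $5,844.80.

Option B by $5,840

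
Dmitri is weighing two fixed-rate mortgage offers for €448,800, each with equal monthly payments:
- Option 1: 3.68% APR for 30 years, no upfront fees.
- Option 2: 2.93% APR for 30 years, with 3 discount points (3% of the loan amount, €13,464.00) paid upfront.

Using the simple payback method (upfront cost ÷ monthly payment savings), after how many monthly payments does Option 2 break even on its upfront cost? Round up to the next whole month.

Option 1: at 3.68% the monthly rate is 0.0030667, so the payment is 448,800 × 0.0030667 / (1 − 1.0030667^−360) = €2,060.68.
Option 2: at 2.93% the monthly rate is 0.0024417, so the payment is 448,800 × 0.0024417 / (1 − 1.0024417^−360) = €1,875.26.
Monthly savings = €2,060.68 − €1,875.26 = €185.42.
Break-even = €13,464.00 / €185.42 = 72.61 → 73 months.

73 months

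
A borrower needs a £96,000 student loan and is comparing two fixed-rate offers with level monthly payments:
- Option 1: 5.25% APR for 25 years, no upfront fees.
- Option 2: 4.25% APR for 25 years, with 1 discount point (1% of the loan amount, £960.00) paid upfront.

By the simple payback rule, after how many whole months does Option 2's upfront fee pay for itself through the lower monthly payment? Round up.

Option 1: at 5.25% the monthly rate is 0.0043750, so the payment is 96,000 × 0.0043750 / (1 − 1.0043750^−300) = £575.28.
Option 2: at 4.25% the monthly rate is 0.0035417, so the payment is 96,000 × 0.0035417 / (1 − 1.0035417^−300) = £520.07.
Monthly savings = £575.28 − £520.07 = £55.21.
Break-even = £960.00 / £55.21 = 17.39 → 18 months.

18 months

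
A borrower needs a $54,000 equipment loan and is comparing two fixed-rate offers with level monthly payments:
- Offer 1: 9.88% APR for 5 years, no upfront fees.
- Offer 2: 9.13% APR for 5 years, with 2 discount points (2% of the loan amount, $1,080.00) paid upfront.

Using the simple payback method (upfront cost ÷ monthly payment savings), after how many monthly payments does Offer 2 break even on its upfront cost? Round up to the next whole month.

55 months

Offer 1: at 9.88% the monthly rate is 0.0082333, so the payment is 54,000 × 0.0082333 / (1 − 1.0082333^−60) = $1,144.15.
Offer 2: at 9.13% the monthly rate is 0.0076083, so the payment is 54,000 × 0.0076083 / (1 − 1.0076083^−60) = $1,124.36.
Monthly savings = $1,144.15 − $1,124.36 = $19.79.
Break-even = $1,080.00 / $19.79 = 54.57 → 55 months.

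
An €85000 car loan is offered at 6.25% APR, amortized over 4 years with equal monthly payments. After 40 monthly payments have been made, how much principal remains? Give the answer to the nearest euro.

With monthly rate i = 6.25%/12 = 0.0052083, the balance after k of n payments is P · [(1+i)^n − (1+i)^k] / [(1+i)^n − 1].
(1+0.0052083)^48 = 1.28319262 and (1+0.0052083)^40 = 1.23095793, so the balance is 85,000 × (1.28319262 − 1.23095793) / (1.28319262 − 1) = €15,678.19.

€15,678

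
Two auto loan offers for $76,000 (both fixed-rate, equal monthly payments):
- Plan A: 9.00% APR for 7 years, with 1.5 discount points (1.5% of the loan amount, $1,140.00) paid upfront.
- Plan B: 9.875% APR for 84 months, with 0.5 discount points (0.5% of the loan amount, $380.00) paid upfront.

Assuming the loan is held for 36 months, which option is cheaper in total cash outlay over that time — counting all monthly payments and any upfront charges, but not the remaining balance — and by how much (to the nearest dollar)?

Plan A by $465

Plan A: monthly rate = 9%/12 = 0.0075000; payment = 76,000 × 0.0075000 / (1 − (1+0.0075000)^−84) = $1,222.77.
Plan B: monthly rate = 9.875%/12 = 0.0082292; payment = 76,000 × 0.0082292 / (1 − (1+0.0082292)^−84) = $1,256.79.
Over 36 months: Plan A costs 36 × $1,222.77 + $1,140.00 = $45,159.72; Plan B costs 36 × $1,256.79 + $380.00 = $45,624.44.
Plan A is cheaper by $45,624.44 − $45,159.72 = $464.72.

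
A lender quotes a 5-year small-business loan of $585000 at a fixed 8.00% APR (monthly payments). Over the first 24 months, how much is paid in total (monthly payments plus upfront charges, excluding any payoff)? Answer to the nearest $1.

Monthly rate = 8%/12 = 0.0066667; payment = 585,000 × 0.0066667 / (1 − (1+0.0066667)^−60) = $11,861.69.
Total outlay = 24 × $11,861.69 = $284,680.56.

$284,681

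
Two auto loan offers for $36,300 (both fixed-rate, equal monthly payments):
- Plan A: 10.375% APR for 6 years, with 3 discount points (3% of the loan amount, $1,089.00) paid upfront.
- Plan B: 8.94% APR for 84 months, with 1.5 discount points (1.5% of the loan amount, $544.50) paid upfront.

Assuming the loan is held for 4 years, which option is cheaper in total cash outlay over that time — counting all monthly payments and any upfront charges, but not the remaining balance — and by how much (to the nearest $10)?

Plan A: monthly rate = 10.375%/12 = 0.0086458; payment = 36,300 × 0.0086458 / (1 − (1+0.0086458)^−72) = $679.37.
Plan B: at 8.94% the monthly rate is 0.0074500, so the payment is 36,300 × 0.0074500 / (1 − 1.0074500^−84) = $582.93.
Over 48 months: Plan A costs 48 × $679.37 + $1,089.00 = $33,698.76; Plan B costs 48 × $582.93 + $544.50 = $28,525.14.
Plan B is cheaper by $33,698.76 − $28,525.14 = $5,173.62.

Plan B by $5,170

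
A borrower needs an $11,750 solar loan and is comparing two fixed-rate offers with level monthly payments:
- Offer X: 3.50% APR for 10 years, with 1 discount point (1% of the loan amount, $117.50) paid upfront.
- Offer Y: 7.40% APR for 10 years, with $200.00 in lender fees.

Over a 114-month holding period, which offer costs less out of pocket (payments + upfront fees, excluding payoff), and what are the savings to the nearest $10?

Offer X: at 3.50% the monthly rate is 0.0029167, so the payment is 11,750 × 0.0029167 / (1 − 1.0029167^−120) = $116.19.
Offer Y: at 7.40% the monthly rate is 0.0061667, so the payment is 11,750 × 0.0061667 / (1 − 1.0061667^−120) = $138.86.
Over 114 months: Offer X costs 114 × $116.19 + $117.50 = $13,363.16; Offer Y costs 114 × $138.86 + $200.00 = $16,030.04.
Offer X is cheaper by $16,030.04 − $13,363.16 = $2,666.88.

Offer X by $2,670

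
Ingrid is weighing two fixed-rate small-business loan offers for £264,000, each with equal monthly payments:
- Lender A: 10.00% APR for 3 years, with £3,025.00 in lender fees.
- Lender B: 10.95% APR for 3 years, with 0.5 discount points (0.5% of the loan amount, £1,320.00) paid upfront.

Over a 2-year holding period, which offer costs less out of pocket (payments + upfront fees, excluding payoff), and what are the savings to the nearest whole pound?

Lender A: at 10.00% the monthly rate is 0.0083333, so the payment is 264,000 × 0.0083333 / (1 − 1.0083333^−36) = £8,518.54.
Lender B: monthly rate = 10.95%/12 = 0.0091250; payment = 264,000 × 0.0091250 / (1 − (1+0.0091250)^−36) = £8,636.77.
Over 24 months: Lender A costs 24 × £8,518.54 + £3,025.00 = £207,469.96; Lender B costs 24 × £8,636.77 + £1,320.00 = £208,602.48.
Lender A is cheaper by £208,602.48 − £207,469.96 = £1,132.52.

Lender A by £1,133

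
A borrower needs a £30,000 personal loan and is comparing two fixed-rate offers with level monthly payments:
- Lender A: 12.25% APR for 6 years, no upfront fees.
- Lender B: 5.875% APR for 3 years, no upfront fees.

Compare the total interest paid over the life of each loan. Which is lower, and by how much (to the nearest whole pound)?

Lender A: monthly rate = 12.25%/12 = 0.0102083; payment = 30,000 × 0.0102083 / (1 − (1+0.0102083)^−72) = £590.41.
Total interest on Lender A = 72 × £590.41 − £30,000 = £12,509.52.
Lender B: monthly rate = 5.875%/12 = 0.0048958; payment = 30,000 × 0.0048958 / (1 − (1+0.0048958)^−36) = £910.96.
Total interest on Lender B = 36 × £910.96 − £30,000 = £2,794.56.
Lender B is lower by £9,714.96.

Lender B by £9,715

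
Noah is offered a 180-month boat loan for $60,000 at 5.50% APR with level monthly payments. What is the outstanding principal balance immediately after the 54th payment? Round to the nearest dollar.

With monthly rate i = 5.5%/12 = 0.0045833, the balance after k of n payments is P · [(1+i)^n − (1+i)^k] / [(1+i)^n − 1].
(1+0.0045833)^180 = 2.27758377 and (1+0.0045833)^54 = 1.28009531, so the balance is 60,000 × (2.27758377 − 1.28009531) / (2.27758377 − 1) = $46,845.70.

$46,846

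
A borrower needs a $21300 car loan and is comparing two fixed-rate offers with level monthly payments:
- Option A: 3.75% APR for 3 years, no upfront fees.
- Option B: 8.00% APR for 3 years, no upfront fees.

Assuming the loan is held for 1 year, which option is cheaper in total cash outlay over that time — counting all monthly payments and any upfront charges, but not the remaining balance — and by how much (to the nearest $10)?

Option A by $490

Option A: monthly rate = 3.75%/12 = 0.0031250; payment = 21,300 × 0.0031250 / (1 − (1+0.0031250)^−36) = $626.49.
Option B: at 8.00% the monthly rate is 0.0066667, so the payment is 21,300 × 0.0066667 / (1 − 1.0066667^−36) = $667.46.
Over 12 months: Option A costs 12 × $626.49 = $7,517.88; Option B costs 12 × $667.46 = $8,009.52.
Option A is cheaper by $8,009.52 − $7,517.88 = $491.64.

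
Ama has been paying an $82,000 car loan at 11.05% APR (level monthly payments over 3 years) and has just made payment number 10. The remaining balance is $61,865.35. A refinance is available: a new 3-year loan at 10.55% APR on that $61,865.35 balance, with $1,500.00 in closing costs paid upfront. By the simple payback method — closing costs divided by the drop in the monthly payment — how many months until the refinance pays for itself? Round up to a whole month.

3 months

Current payment = 82,000 × 11.05%/12 / (1 − (1+0.0092083)^−36) = $2,686.52.
Refinanced payment = 61,865.35 × 0.0087917 / (1 − (1+0.0087917)^−36) = $2,012.23.
Monthly savings = $2,686.52 − $2,012.23 = $674.29.
Break-even = $1,500.00 / $674.29 = 2.22 → 3 months.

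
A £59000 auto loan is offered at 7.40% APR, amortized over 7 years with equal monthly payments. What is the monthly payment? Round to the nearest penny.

Monthly rate = 7.4%/12 = 0.0061667; payment = 59,000 × 0.0061667 / (1 − (1+0.0061667)^−84) = £902.05.

£902.05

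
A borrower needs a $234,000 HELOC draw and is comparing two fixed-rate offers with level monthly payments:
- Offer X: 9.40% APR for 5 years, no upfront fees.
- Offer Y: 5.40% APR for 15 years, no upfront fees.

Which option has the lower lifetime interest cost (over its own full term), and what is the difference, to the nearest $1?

Offer X: at 9.40% the monthly rate is 0.0078333, so the payment is 234,000 × 0.0078333 / (1 − 1.0078333^−60) = $4,903.01.
Total interest on Offer X = 60 × $4,903.01 − $234,000 = $60,180.60.
Offer Y: at 5.40% the monthly rate is 0.0045000, so the payment is 234,000 × 0.0045000 / (1 − 1.0045000^−180) = $1,899.58.
Total interest on Offer Y = 180 × $1,899.58 − $234,000 = $107,924.40.
Offer X is lower by $47,743.80.

Offer X by $47,744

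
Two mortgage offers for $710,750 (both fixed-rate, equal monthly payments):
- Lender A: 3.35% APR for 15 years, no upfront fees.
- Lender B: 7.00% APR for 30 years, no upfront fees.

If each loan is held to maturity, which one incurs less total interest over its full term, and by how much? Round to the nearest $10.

Lender A by $797,120

Lender A: at 3.35% the monthly rate is 0.0027917, so the payment is 710,750 × 0.0027917 / (1 − 1.0027917^−180) = $5,028.83.
Total interest on Lender A = 180 × $5,028.83 − $710,750 = $194,439.40.
Lender B: at 7.00% the monthly rate is 0.0058333, so the payment is 710,750 × 0.0058333 / (1 − 1.0058333^−360) = $4,728.64.
Total interest on Lender B = 360 × $4,728.64 − $710,750 = $991,560.40.
Lender A is lower by $797,121.00.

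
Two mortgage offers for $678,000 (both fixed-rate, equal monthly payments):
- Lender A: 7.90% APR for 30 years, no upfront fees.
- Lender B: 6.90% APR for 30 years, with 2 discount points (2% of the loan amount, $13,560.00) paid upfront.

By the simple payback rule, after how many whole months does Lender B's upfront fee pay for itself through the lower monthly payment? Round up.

Lender A: at 7.90% the monthly rate is 0.0065833, so the payment is 678,000 × 0.0065833 / (1 − 1.0065833^−360) = $4,927.74.
Lender B: monthly rate = 6.9%/12 = 0.0057500; payment = 678,000 × 0.0057500 / (1 − (1+0.0057500)^−360) = $4,465.31.
Monthly savings = $4,927.74 − $4,465.31 = $462.43.
Break-even = $13,560.00 / $462.43 = 29.32 → 30 months.

30 months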